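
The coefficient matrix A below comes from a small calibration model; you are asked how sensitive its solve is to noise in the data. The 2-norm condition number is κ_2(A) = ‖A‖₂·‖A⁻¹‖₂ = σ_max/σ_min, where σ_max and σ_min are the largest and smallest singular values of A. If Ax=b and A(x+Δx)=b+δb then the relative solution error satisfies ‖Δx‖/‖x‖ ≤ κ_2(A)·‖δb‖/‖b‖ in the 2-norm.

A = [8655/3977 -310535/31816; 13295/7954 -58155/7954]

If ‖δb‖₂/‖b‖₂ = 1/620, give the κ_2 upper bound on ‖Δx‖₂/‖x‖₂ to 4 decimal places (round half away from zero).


0.6258

AᵀA = [476393125/63266116 -4234021875/126532232; -4234021875/126532232 150544050625/1012257856]; tr = 94090625/602176, det = 390625/2408704
eigenvalues of AᵀA: λ = (tr ± √(tr²−4·det))/2 = 625/4, 625/602176
κ = σ_max/σ_min = (25/2)/(25/776) = 388.0000
worst-case relative error ≤ 388.0000 × 1/620 = 0.6258


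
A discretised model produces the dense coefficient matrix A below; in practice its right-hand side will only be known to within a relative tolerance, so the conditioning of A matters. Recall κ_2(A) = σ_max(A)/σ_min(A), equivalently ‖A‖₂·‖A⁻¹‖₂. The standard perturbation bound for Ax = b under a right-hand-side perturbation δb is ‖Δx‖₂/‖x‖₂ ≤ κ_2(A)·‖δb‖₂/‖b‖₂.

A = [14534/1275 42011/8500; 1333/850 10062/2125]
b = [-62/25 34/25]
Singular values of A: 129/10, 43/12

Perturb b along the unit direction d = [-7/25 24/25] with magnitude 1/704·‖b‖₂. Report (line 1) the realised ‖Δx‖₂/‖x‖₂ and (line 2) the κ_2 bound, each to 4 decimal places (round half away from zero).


from the listed singular values, σ₁ = 129/10, σ_n = 43/12
κ_2(A) = (129/10) / (43/12) = 3.6000
worst-case relative error ≤ 3.6000 × 1/704 = 0.0051
solve Ax = b  →  x = [-0.3995 0.4195]
‖b‖ = 2.8284, ‖x‖ = 0.5793
re-solving with b+δb shifts x by Δx of norm 0.0011
realised ‖Δx‖/‖x‖ = 0.0019
realised/bound (from unrounded values) ≈ 0.3785

0.0019
0.0051


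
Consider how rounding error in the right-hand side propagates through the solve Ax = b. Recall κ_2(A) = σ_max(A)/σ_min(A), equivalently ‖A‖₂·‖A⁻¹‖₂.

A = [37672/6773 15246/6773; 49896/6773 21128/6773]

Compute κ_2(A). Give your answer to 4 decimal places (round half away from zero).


AᵀA = [3908790400/45873529 1628550000/45873529; 1628550000/45873529 678832900/45873529]; tr = 27145700/271441, det = 160000/271441
eigenvalues of AᵀA: λ = (tr ± √(tr²−4·det))/2 = 100, 1600/271441
σ_max=√100=10, σ_min=√(1600/271441)=(40/521) → κ = 130.2500

130.2500


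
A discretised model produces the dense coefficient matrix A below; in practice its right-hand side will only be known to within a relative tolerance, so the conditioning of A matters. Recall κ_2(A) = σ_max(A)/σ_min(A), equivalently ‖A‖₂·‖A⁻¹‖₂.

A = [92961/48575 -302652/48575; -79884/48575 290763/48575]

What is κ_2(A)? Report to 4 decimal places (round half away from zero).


67.0000

AᵀA = [17863497/2805625 -61072704/2805625; -61072704/2805625 209442753/2805625]; tr = 363690/4489, det = 6561/4489
solving λ² − 363690/4489·λ + 6561/4489 = 0 gives λ = 81, 81/4489
κ_2(A) = √(λ_max/λ_min) = √(81 / (81/4489)) = 67.0000


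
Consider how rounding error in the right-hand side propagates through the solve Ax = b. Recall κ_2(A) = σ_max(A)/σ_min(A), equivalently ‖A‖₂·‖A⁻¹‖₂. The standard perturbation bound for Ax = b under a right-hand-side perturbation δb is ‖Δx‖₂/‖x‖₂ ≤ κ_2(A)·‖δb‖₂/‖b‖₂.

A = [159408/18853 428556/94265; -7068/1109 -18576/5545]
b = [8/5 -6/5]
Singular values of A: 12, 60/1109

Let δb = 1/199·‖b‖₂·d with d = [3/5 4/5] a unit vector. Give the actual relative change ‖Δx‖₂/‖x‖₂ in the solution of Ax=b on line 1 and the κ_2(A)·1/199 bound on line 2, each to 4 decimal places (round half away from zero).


1.1146
1.1146

σ_max = 12, σ_min = 60/1109
condition number: 12 ÷ (60/1109) = 221.8000
bound on ‖Δx‖/‖x‖: κ·ε = 221.8000·1/199 = 1.1146
solve Ax = b  →  x = [0.1471 0.0784]
‖b‖₂ = 2.0000 and ‖x‖₂ = 0.1667
re-solving with b+δb shifts x by Δx of norm 0.1858
realised ‖Δx‖/‖x‖ = 1.1146
so the bound is sharp here: realised error equals the bound


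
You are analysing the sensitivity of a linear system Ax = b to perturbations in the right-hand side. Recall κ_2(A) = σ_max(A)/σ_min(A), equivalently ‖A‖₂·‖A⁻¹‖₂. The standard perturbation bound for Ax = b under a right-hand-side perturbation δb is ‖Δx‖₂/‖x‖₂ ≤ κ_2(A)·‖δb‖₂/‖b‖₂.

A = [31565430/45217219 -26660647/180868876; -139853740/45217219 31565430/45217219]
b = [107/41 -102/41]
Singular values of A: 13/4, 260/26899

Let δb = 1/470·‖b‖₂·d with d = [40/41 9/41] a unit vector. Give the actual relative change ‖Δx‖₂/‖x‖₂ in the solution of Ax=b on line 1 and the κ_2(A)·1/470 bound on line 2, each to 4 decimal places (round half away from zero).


0.0038
0.7154

from the listed singular values, σ₁ = 13/4, σ_n = 260/26899
κ = σ_max/σ_min = (13/4)/(260/26899) = 336.2375
bound on ‖Δx‖/‖x‖: κ·ε = 336.2375·1/470 = 0.7154
solve Ax = b  →  x = [46.3210 201.6660]
2-norm of b is 3.6056; of x, 206.9174
δb = ε·‖b‖·d = [0.0075 0.0017]; solving A·Δx = δb gives ‖Δx‖ = 0.7937
relative error = 0.0038
tightness: 0.0038 against a bound of 0.7154 (unrounded ratio ≈ 0.0054)


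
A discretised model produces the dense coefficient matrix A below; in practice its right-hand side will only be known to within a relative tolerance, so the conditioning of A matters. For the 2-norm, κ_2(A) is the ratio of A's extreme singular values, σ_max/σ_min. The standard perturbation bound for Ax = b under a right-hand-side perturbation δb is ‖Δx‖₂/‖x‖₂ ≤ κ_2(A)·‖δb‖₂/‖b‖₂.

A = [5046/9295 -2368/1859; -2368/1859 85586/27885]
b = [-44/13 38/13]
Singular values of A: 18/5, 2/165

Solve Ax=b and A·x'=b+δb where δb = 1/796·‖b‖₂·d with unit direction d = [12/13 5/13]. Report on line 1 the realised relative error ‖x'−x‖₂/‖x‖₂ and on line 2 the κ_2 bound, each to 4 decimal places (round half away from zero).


σ_max = 18/5, σ_min = 2/165
condition number: (18/5) ÷ (2/165) = 297.0000
κ_2(A)·‖δb‖/‖b‖ = 0.3731
solve Ax = b  →  x = [-152.7350 -62.4359]
2-norm of b is 4.4721; of x, 165.0037
with δb = [0.0052 0.0022], A·Δx = δb → ‖Δx‖ = 0.4635
relative error = 0.0028
realised/bound (from unrounded values) ≈ 0.0075

0.0028
0.3731


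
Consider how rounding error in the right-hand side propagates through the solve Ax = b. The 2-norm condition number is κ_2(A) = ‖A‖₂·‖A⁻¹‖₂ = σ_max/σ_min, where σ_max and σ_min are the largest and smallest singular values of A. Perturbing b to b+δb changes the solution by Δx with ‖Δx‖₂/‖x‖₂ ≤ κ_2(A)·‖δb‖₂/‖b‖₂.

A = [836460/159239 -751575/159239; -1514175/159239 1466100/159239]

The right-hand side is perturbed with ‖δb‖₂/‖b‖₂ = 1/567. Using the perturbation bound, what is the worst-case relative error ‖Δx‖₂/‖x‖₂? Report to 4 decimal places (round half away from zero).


AᵀA = [10354295025/87740689 -9856728000/87740689; -9856728000/87740689 9392090625/87740689]; tr = 23479650/104329, det = 1265625/104329
λ_max, λ_min = (23479650/104329 ± √550765798560000/10884540241)/2 = 225, 5625/104329
κ = σ_max/σ_min = 15/(75/323) = 64.6000
κ_2(A)·‖δb‖/‖b‖ = 0.1139

0.1139


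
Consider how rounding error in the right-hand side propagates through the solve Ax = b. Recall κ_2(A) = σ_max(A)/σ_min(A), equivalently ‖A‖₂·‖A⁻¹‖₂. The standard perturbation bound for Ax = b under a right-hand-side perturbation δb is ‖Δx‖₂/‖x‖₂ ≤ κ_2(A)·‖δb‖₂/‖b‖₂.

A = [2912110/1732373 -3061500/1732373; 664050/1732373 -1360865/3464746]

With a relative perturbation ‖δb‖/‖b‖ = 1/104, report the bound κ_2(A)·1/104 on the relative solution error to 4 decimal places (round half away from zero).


3.5024

AᵀA = [5307166600/1785316009 -5572436625/1785316009; -5572436625/1785316009 23404570225/7141264036]; tr = 53071625/8491396, det = 625/2122849
solving λ² − 53071625/8491396·λ + 625/2122849 = 0 gives λ = 25/4, 100/2122849
κ_2(A) = √(λ_max/λ_min) = √((25/4) / (100/2122849)) = 364.2500
bound on ‖Δx‖/‖x‖: κ·ε = 364.2500·1/104 = 3.5024


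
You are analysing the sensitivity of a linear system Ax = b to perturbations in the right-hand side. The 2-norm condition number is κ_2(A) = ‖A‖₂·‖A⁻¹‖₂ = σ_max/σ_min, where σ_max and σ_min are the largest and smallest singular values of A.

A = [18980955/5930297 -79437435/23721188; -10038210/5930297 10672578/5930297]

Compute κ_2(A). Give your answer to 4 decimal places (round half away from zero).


300.7250

form AᵀA = [1595302120125/121690043281 -6700113134505/486760173124; -6700113134505/486760173124 28141068574521/1947040692496] with trace 63812012481/2315149456 and determinant 4862025/578787364
solving λ² − 63812012481/2315149456·λ + 4862025/578787364 = 0 gives λ = 441/16, 44100/144696841
so κ_2 = √((441/16) / (44100/144696841)) = 300.7250


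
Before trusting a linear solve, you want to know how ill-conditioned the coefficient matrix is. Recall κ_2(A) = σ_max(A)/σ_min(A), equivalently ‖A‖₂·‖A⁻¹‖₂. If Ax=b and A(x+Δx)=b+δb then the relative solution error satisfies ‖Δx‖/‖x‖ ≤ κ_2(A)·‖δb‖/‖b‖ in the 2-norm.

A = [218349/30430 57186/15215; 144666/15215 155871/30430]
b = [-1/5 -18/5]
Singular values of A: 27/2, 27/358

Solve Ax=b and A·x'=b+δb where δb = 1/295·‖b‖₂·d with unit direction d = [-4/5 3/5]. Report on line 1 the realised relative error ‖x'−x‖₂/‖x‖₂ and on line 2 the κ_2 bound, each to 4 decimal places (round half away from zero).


largest singular value 27/2, smallest 27/358
κ = σ_max/σ_min = (27/2)/(27/358) = 179.0000
perturbation bound = 179.0000·1/295 = 0.6068
solve Ax = b  →  x = [12.2832 -23.5033]
2-norm of b is 3.6056; of x, 26.5194
with δb = [-0.0098 0.0073], A·Δx = δb → ‖Δx‖ = 0.1621
dividing the unrounded norms, ‖Δx‖/‖x‖ = 0.0061
realised/bound (from unrounded values) ≈ 0.0101

0.0061
0.6068


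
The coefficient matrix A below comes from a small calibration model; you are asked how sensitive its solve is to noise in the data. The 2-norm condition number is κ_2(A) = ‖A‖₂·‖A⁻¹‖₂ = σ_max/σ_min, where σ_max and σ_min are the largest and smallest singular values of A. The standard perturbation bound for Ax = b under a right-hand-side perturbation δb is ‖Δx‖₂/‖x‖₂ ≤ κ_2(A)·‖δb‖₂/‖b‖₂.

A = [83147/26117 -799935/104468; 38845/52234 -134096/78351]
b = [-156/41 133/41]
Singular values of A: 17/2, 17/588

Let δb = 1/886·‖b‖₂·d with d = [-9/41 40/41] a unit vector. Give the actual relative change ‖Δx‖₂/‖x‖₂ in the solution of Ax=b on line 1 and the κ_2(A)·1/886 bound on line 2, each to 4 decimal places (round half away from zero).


0.0014
0.3318

largest singular value 17/2, smallest 17/588
κ_2(A) = (17/2) / (17/588) = 294.0000
perturbation bound = 294.0000·1/886 = 0.3318
solve Ax = b  →  x = [127.5747 53.5385]
‖b‖ = 5.0000, ‖x‖ = 138.3534
Δx = A⁻¹·δb where δb = 1/886·5.0000·d; ‖Δx‖ = 0.1952
realised ‖Δx‖/‖x‖ = 0.0014
realised/bound (from unrounded values) ≈ 0.0043


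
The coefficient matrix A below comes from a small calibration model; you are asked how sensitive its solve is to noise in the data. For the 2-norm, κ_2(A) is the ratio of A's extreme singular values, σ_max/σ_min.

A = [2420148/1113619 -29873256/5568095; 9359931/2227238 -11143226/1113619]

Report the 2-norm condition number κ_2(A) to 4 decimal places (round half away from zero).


M = AᵀA = [29554637661/1320359092 -88647129879/1650448865; -88647129879/1650448865 1063800523348/8252244325]. tr(M)=384159079609/2539152100, det(M)=406909584/634788025
eigenvalues of AᵀA: λ = (tr ± √(tr²−4·det))/2 = 15129/100, 107584/25391521
κ = σ_max/σ_min = (123/10)/(328/5039) = 188.9625

188.9625


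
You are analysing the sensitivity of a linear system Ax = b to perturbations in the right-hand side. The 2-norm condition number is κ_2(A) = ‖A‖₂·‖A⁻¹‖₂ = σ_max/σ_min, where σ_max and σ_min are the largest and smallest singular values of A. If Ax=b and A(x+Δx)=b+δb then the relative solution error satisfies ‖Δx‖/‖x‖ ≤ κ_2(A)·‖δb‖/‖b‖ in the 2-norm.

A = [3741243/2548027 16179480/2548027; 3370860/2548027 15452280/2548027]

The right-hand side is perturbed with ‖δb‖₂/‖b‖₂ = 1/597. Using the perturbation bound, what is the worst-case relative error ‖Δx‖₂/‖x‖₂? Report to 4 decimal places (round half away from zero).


form AᵀA = [30154097889/7719906769 133910628840/7719906769; 133910628840/7719906769 595182556800/7719906769] with trace 372002769/4592449 and determinant 1166400/4592449
solving λ² − 372002769/4592449·λ + 1166400/4592449 = 0 gives λ = 81, 14400/4592449
so κ_2 = √(81 / (14400/4592449)) = 160.7250
perturbation bound = 160.7250·1/597 = 0.2692

0.2692


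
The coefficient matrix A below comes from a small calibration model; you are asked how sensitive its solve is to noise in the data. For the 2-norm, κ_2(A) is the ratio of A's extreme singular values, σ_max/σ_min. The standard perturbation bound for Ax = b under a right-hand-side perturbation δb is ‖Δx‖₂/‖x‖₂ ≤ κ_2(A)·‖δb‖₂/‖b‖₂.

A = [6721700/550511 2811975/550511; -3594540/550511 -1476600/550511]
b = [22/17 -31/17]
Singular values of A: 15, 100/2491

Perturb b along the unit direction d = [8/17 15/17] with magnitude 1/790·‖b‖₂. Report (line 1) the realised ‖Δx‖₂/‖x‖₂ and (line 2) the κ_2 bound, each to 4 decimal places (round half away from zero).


largest singular value 15, smallest 100/2491
condition number: 15 ÷ (100/2491) = 373.6500
perturbation bound = 373.6500·1/790 = 0.4730
solve Ax = b  →  x = [9.7038 -22.9426]
‖b‖ = 2.2361, ‖x‖ = 24.9104
δb = ε·‖b‖·d = [0.0013 0.0025]; solving A·Δx = δb gives ‖Δx‖ = 0.0705
relative error = 0.0028
realised/bound (from unrounded values) ≈ 0.0060

0.0028
0.4730


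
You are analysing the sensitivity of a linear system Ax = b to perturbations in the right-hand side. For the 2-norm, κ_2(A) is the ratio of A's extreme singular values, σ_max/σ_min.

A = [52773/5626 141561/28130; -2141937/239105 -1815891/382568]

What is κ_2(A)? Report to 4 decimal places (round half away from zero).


AᵀA = [45746879661/271920100 9759251061/108768040; 9759251061/108768040 208203600969/4350721600]; tr = 650625381/3010880, det = 466948881/1505440000
solving λ² − 650625381/3010880·λ + 466948881/1505440000 = 0 gives λ = 21609/100, 21609/15054400
so κ_2 = √((21609/100) / (21609/15054400)) = 388.0000

388.0000


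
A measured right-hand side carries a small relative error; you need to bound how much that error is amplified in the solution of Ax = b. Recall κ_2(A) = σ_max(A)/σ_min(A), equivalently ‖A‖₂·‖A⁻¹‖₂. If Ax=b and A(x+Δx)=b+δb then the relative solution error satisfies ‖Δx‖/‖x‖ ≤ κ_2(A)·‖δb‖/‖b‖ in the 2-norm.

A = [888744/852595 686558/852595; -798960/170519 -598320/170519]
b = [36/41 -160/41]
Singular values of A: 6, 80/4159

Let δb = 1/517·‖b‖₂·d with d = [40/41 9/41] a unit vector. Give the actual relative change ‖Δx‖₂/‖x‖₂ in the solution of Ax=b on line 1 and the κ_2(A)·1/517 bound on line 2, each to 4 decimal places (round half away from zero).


0.6033
0.6033

largest singular value 6, smallest 80/4159
κ = σ_max/σ_min = 6/(80/4159) = 311.9250
κ_2(A)·‖δb‖/‖b‖ = 0.6033
solve Ax = b  →  x = [0.5333 0.4000]
2-norm of b is 4.0000; of x, 0.6667
re-solving with b+δb shifts x by Δx of norm 0.4022
relative error = 0.6033
so the bound is sharp here: realised error equals the bound


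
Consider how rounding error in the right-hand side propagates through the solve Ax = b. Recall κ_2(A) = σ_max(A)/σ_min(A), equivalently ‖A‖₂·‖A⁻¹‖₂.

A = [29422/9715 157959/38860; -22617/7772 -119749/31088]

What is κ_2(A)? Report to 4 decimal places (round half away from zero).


form AᵀA = [31675009/1795600 168928173/7182400; 168928173/7182400 900965881/28729600] with trace 56310641/1149184 and determinant 30625/1149184
λ_max, λ_min = (56310641/1149184 ± √3170747514790881/1320623865856)/2 = 49, 625/1149184
κ_2(A) = √(λ_max/λ_min) = √(49 / (625/1149184)) = 300.1600

300.1600


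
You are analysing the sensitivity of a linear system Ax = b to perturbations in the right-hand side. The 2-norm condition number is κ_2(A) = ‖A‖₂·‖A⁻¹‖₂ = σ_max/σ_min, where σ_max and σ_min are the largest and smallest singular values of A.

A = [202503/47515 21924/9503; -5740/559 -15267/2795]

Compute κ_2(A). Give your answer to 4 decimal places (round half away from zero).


387.0000

M = AᵀA = [1651206361/13359025 176127168/2671805; 176127168/2671805 469686609/13359025]. tr(M)=1467746/9245, det(M)=194481/1155625
λ_max, λ_min = (1467746/9245 ± √53855519631424/2136750625)/2 = 3969/25, 49/46225
κ_2(A) = √(λ_max/λ_min) = √((3969/25) / (49/46225)) = 387.0000


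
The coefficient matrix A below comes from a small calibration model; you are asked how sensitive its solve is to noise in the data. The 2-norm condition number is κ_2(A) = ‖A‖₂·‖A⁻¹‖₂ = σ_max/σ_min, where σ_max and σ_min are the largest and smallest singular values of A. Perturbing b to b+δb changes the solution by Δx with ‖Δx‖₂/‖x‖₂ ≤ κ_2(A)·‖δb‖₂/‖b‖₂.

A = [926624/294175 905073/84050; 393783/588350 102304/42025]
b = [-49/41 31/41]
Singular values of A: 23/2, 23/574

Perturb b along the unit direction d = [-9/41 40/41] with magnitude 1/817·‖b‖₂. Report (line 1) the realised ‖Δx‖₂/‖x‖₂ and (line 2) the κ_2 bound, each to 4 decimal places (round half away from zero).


largest singular value 23/2, smallest 23/574
condition number: (23/2) ÷ (23/574) = 287.0000
κ_2(A)·‖δb‖/‖b‖ = 0.3513
solve Ax = b  →  x = [-23.9826 6.9043]
2-norm of b is 1.4142; of x, 24.9567
with δb = [-0.0004 0.0017], A·Δx = δb → ‖Δx‖ = 0.0432
realised ‖Δx‖/‖x‖ = 0.0017
tightness: 0.0017 against a bound of 0.3513 (unrounded ratio ≈ 0.0049)

0.0017
0.3513


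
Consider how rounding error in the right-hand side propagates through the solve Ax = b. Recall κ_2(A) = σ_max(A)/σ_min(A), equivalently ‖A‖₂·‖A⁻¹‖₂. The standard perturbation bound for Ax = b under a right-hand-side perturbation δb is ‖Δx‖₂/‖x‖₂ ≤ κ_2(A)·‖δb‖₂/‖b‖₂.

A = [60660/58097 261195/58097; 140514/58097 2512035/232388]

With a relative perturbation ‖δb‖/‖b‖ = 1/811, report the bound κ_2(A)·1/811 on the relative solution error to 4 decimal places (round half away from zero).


0.4301

AᵀA = [138602484/19971961 1231811955/39943922; 1231811955/39943922 43798136625/319551376]; tr = 27374049/190096, det = 2025/11881
char-poly roots: 144 and 225/190096
σ_max=√144=12, σ_min=√(225/190096)=(15/436) → κ = 348.8000
worst-case relative error ≤ 348.8000 × 1/811 = 0.4301


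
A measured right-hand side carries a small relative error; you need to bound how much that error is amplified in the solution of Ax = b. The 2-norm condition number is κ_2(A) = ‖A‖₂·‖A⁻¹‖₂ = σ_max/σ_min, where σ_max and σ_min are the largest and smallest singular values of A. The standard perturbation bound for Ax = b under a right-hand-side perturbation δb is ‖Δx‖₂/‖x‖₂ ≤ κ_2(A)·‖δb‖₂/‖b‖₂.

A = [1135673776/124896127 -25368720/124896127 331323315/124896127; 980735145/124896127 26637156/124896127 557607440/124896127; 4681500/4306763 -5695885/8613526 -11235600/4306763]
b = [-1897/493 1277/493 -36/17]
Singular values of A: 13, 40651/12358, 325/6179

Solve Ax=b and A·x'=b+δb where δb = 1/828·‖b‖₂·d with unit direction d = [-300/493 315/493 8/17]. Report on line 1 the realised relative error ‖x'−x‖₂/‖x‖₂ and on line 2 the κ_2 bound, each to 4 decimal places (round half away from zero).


0.0021
0.2985

from the listed singular values, σ₁ = 13, σ_n = 325/6179
κ_2(A) = 13 / (325/6179) = 247.1600
worst-case relative error ≤ 247.1600 × 1/828 = 0.2985
solve Ax = b  →  x = [-5.3428 -55.3788 12.6227]
2-norm of b is 5.0990; of x, 57.0499
δb = ε·‖b‖·d = [-0.0037 0.0039 0.0029]; solving A·Δx = δb gives ‖Δx‖ = 0.1171
realised ‖Δx‖/‖x‖ = 0.0021
realised/bound (from unrounded values) ≈ 0.0069


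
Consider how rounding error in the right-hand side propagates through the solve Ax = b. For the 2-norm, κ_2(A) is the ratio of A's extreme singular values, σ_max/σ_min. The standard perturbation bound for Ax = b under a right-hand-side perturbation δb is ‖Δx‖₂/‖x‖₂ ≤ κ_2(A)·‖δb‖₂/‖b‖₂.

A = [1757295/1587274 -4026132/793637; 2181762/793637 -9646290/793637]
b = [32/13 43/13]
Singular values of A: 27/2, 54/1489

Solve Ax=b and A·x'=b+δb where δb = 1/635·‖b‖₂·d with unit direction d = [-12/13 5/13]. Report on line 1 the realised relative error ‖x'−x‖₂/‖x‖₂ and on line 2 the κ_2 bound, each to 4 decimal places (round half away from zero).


largest singular value 27/2, smallest 54/1489
condition number: (27/2) ÷ (54/1489) = 372.2500
perturbation bound = 372.2500·1/635 = 0.5862
solve Ax = b  →  x = [-26.8365 -6.3419]
2-norm of b is 4.1231; of x, 27.5757
re-solving with b+δb shifts x by Δx of norm 0.1790
realised ‖Δx‖/‖x‖ = 0.0065
tightness: 0.0065 against a bound of 0.5862 (unrounded ratio ≈ 0.0111)

0.0065
0.5862


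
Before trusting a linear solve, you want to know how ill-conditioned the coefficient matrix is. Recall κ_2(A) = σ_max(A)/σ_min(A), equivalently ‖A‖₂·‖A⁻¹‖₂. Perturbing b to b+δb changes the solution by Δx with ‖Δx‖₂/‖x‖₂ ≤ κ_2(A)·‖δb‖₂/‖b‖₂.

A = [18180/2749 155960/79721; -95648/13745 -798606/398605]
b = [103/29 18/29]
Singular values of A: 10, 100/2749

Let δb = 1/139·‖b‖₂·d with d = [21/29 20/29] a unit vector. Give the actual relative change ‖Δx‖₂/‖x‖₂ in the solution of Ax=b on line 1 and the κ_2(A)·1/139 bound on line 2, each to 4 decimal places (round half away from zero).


0.0086
1.9777

σ_max = 10, σ_min = 100/2749
κ = σ_max/σ_min = 10/(100/2749) = 274.9000
perturbation bound = 274.9000·1/139 = 1.9777
solve Ax = b  →  x = [-22.8996 79.2272]
‖b‖ = 3.6056, ‖x‖ = 82.4702
δb = ε·‖b‖·d = [0.0188 0.0179]; solving A·Δx = δb gives ‖Δx‖ = 0.7131
realised ‖Δx‖/‖x‖ = 0.0086
so the bound overstates the realised error by a factor of ≈ 228.7313 (computed from the unrounded values)


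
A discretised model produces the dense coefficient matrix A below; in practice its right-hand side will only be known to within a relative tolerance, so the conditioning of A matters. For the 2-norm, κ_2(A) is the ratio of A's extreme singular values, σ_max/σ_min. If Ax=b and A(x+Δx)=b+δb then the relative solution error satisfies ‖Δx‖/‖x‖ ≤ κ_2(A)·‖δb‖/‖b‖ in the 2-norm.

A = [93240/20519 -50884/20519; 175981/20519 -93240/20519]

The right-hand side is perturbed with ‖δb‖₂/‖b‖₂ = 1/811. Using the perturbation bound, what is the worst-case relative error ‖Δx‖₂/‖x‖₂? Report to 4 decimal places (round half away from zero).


M = AᵀA = [137242249/1456849 -73193400/1456849; -73193400/1456849 39041104/1456849]. tr(M)=609977/5041, det(M)=1936/5041
λ_max, λ_min = (609977/5041 ± √372032903025/25411681)/2 = 121, 16/5041
σ_max=√121=11, σ_min=√(16/5041)=(4/71) → κ = 195.2500
worst-case relative error ≤ 195.2500 × 1/811 = 0.2408

0.2408


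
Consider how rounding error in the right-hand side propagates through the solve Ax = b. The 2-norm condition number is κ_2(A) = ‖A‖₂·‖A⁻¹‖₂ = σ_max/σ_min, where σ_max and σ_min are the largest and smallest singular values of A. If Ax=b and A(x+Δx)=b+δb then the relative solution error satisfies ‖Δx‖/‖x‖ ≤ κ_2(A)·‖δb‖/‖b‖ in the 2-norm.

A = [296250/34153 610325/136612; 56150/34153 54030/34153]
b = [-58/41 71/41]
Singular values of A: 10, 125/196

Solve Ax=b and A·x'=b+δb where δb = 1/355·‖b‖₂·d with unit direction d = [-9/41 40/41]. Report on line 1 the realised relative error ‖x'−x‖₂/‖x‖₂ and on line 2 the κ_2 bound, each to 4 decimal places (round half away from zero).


0.0031
0.0442

σ_max = 10, σ_min = 125/196
κ = σ_max/σ_min = 10/(125/196) = 15.6800
bound on ‖Δx‖/‖x‖: κ·ε = 15.6800·1/355 = 0.0442
solve Ax = b  →  x = [-1.5640 2.7200]
‖b‖ = 2.2361, ‖x‖ = 3.1376
Δx = A⁻¹·δb where δb = 1/355·2.2361·d; ‖Δx‖ = 0.0099
realised ‖Δx‖/‖x‖ = 0.0031
tightness: 0.0031 against a bound of 0.0442 (unrounded ratio ≈ 0.0713)


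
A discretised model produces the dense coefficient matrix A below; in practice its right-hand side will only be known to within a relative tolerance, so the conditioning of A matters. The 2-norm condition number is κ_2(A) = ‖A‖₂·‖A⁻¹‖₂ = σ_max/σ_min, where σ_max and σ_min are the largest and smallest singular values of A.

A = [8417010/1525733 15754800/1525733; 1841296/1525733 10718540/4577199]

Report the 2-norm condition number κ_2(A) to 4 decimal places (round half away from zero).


315.2160

AᵀA = [44162063236/1384807369 248400316640/4154422107; 248400316640/4154422107 1397269843600/12463266321]; tr = 6210132916/43125489, det = 1000000/4791721
λ_max, λ_min = (6210132916/43125489 ± √38564198316782663056/1859807801489121)/2 = 144, 62500/43125489
σ_max=√144=12, σ_min=√(62500/43125489)=(250/6567) → κ = 315.2160


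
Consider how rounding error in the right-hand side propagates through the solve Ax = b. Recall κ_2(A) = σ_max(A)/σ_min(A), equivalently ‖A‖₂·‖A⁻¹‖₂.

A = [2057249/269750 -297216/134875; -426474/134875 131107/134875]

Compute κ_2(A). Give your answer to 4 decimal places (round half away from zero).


166.0000

AᵀA = [5869578389/86112500 -427973238/21528125; -427973238/21528125 124883309/21528125]; tr = 50952893/688900, det = 3418801/17222500
char-poly roots: 1849/25 and 1849/688900
σ_max=√(1849/25)=(43/5), σ_min=√(1849/688900)=(43/830) → κ = 166.0000


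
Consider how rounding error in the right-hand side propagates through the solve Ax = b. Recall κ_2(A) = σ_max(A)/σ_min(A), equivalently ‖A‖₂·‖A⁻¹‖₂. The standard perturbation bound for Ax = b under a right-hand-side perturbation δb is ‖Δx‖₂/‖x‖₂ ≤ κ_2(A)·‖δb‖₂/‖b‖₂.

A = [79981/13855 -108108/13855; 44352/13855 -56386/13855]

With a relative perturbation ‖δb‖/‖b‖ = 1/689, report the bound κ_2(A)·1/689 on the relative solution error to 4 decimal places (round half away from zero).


0.1183

AᵀA = [5788277/132845 -7714476/132845; -7714476/132845 10288388/132845]; tr = 3215333/26569, det = 58564/26569
solving λ² − 3215333/26569·λ + 58564/26569 = 0 gives λ = 121, 484/26569
κ = σ_max/σ_min = 11/(22/163) = 81.5000
bound on ‖Δx‖/‖x‖: κ·ε = 81.5000·1/689 = 0.1183


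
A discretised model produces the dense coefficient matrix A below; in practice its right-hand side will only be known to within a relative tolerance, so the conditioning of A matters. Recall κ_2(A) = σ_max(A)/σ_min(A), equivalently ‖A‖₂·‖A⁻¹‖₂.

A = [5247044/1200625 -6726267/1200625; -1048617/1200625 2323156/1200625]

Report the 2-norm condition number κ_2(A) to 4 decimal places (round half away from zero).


15.3680

AᵀA = [45809709361/2306400625 -60366591648/2306400625; -60366591648/2306400625 81023554489/2306400625]; tr = 5073330554/92256025, det = 46854025/3690241
solving λ² − 5073330554/92256025·λ + 46854025/3690241 = 0 gives λ = 1369/25, 855625/3690241
κ_2(A) = √(λ_max/λ_min) = √((1369/25) / (855625/3690241)) = 15.3680


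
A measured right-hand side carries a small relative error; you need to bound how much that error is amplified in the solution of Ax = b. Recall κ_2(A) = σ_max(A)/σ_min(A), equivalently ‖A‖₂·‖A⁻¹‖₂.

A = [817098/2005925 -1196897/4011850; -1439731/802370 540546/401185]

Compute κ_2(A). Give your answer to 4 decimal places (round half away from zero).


391.4000

form AᵀA = [32415960961/9574622500 -6077930688/2393655625; -6077930688/2393655625 18234122689/9574622500] with trace 1013001673/191492450 and determinant 279841/1531939600
eigenvalues of AᵀA: λ = (tr ± √(tr²−4·det))/2 = 529/100, 529/15319396
σ_max=√(529/100)=(23/10), σ_min=√(529/15319396)=(23/3914) → κ = 391.4000


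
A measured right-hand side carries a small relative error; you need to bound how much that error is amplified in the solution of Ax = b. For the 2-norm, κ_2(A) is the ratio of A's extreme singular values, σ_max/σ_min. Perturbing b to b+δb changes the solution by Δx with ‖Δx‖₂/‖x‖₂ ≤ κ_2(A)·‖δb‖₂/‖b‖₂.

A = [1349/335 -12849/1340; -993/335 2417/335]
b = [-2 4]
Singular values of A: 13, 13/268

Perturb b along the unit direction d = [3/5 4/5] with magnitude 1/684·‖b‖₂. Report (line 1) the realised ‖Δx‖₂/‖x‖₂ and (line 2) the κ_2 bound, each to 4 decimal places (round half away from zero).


σ_max = 13, σ_min = 13/268
κ = σ_max/σ_min = 13/(13/268) = 268.0000
worst-case relative error ≤ 268.0000 × 1/684 = 0.3918
solve Ax = b  →  x = [37.9408 16.1420]
‖b‖ = 4.4721, ‖x‖ = 41.2319
with δb = [0.0039 0.0052], A·Δx = δb → ‖Δx‖ = 0.1348
relative error = 0.0033
so the bound overstates the realised error by a factor of ≈ 119.8566 (computed from the unrounded values)

0.0033
0.3918


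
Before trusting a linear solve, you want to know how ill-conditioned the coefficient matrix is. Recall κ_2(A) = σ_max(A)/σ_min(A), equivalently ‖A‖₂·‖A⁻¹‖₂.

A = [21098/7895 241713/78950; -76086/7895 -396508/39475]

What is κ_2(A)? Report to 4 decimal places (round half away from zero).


78.9500

form AᵀA = [249368200/2493241 261748305/2493241; 261748305/2493241 1099679281/9972964] with trace 2097152081/9972964 and determinant 17682025/2493241
eigenvalues of AᵀA: λ = (tr ± √(tr²−4·det))/2 = 841/4, 84100/2493241
σ_max=√(841/4)=(29/2), σ_min=√(84100/2493241)=(290/1579) → κ = 78.9500


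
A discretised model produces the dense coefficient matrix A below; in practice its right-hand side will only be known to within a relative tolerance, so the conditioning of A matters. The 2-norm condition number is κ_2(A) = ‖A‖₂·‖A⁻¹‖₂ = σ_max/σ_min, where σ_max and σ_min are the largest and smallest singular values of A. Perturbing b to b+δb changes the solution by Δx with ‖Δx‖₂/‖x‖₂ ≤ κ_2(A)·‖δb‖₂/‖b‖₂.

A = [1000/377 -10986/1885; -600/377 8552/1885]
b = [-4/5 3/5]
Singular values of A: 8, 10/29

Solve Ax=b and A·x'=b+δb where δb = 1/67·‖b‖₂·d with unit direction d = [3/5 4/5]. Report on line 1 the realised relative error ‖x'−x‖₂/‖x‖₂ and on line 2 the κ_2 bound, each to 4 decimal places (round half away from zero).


largest singular value 8, smallest 10/29
condition number: 8 ÷ (10/29) = 23.2000
perturbation bound = 23.2000·1/67 = 0.3463
solve Ax = b  →  x = [-0.0481 0.1154]
2-norm of b is 1.0000; of x, 0.1250
Δx = A⁻¹·δb where δb = 1/67·1.0000·d; ‖Δx‖ = 0.0433
relative error = 0.3463
realised/bound = 1 exactly: the bound is attained for this b and d

0.3463
0.3463


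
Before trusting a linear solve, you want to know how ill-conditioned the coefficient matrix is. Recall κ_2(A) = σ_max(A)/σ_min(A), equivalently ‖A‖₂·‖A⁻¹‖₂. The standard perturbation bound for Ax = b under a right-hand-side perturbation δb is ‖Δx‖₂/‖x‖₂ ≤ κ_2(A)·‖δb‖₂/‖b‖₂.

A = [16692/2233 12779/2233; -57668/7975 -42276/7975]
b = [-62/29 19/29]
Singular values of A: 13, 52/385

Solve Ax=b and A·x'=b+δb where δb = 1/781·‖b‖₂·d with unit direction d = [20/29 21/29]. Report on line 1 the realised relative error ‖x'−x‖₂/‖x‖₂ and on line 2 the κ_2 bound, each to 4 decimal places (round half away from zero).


from the listed singular values, σ₁ = 13, σ_n = 52/385
condition number: 13 ÷ (52/385) = 96.2500
worst-case relative error ≤ 96.2500 × 1/781 = 0.1232
solve Ax = b  →  x = [4.3192 -6.0154]
‖b‖₂ = 2.2361 and ‖x‖₂ = 7.4054
with δb = [0.0020 0.0021], A·Δx = δb → ‖Δx‖ = 0.0212
relative error = 0.0029
so the bound overstates the realised error by a factor of ≈ 43.0536 (computed from the unrounded values)

0.0029
0.1232


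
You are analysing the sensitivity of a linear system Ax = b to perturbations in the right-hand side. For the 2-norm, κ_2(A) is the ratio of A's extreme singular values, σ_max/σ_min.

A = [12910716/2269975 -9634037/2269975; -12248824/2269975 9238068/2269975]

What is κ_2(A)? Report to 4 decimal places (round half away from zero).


391.3750

form AᵀA = [376599615952/6126975625 -282446830764/6126975625; -282446830764/6126975625 211838964673/6126975625] with trace 941501729/9803161 and determinant 368947264/6126975625
eigenvalues of AᵀA: λ = (tr ± √(tr²−4·det))/2 = 2401/25, 153664/245079025
σ_max=√(2401/25)=(49/5), σ_min=√(153664/245079025)=(392/15655) → κ = 391.3750


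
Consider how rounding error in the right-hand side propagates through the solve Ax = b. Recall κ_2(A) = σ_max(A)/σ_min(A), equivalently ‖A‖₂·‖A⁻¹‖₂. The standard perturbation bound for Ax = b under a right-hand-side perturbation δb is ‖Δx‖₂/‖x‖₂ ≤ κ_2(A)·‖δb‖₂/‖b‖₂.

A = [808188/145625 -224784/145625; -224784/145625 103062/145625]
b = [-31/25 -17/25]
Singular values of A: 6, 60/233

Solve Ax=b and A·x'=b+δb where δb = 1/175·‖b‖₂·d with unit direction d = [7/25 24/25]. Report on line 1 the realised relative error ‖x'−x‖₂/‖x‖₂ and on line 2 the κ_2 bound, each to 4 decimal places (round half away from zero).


0.0081
0.1331

σ_max = 6, σ_min = 60/233
condition number: 6 ÷ (60/233) = 23.3000
perturbation bound = 23.3000·1/175 = 0.1331
solve Ax = b  →  x = [-1.2473 -3.6813]
‖b‖₂ = 1.4142 and ‖x‖₂ = 3.8869
Δx = A⁻¹·δb where δb = 1/175·1.4142·d; ‖Δx‖ = 0.0314
realised ‖Δx‖/‖x‖ = 0.0081
so the bound overstates the realised error by a factor of ≈ 16.4908 (computed from the unrounded values)


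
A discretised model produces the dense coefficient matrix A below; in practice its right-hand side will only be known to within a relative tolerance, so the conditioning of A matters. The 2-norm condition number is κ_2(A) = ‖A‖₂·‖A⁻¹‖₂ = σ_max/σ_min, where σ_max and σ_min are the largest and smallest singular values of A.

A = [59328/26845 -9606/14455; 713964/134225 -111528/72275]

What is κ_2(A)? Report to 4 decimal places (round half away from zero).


289.1000

AᵀA = [3536922384/106605625 -7221122784/746239375; -7221122784/746239375 14745375684/5223675625]; tr = 300887316/8357881, det = 129600/8357881
char-poly roots: 36 and 3600/8357881
κ_2(A) = √(λ_max/λ_min) = √(36 / (3600/8357881)) = 289.1000


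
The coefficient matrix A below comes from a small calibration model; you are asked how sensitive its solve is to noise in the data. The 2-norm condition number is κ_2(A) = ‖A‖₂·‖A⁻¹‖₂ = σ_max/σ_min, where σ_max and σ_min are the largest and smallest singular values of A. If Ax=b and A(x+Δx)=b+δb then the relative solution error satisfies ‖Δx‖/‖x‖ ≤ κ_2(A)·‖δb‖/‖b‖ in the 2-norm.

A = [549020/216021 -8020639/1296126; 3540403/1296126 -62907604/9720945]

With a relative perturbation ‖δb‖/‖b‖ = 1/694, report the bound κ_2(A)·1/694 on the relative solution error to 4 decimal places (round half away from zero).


form AᵀA = [27806991649/1997553636 -250223171816/7490826135; -250223171816/7490826135 36033130567129/449449568100] with trace 125117466533/1329732450 and determinant 88529281/425514384
char-poly roots: 9409/100 and 235225/106378596
so κ_2 = √((9409/100) / (235225/106378596)) = 206.2800
perturbation bound = 206.2800·1/694 = 0.2972

0.2972


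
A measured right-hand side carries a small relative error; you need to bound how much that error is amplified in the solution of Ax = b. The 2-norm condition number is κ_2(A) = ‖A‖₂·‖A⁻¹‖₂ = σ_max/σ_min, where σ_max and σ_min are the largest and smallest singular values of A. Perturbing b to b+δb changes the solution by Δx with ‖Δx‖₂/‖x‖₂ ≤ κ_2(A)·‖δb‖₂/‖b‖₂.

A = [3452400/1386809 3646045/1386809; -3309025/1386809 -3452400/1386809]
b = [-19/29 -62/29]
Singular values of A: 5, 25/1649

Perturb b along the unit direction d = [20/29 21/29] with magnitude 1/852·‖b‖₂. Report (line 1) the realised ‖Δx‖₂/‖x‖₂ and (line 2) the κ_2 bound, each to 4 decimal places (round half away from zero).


σ_max = 5, σ_min = 25/1649
κ = σ_max/σ_min = 5/(25/1649) = 329.8000
perturbation bound = 329.8000·1/852 = 0.3871
solve Ax = b  →  x = [95.6662 -90.8345]
‖b‖₂ = 2.2361 and ‖x‖₂ = 131.9202
with δb = [0.0018 0.0019], A·Δx = δb → ‖Δx‖ = 0.1731
realised ‖Δx‖/‖x‖ = 0.0013
tightness: 0.0013 against a bound of 0.3871 (unrounded ratio ≈ 0.0034)

0.0013
0.3871


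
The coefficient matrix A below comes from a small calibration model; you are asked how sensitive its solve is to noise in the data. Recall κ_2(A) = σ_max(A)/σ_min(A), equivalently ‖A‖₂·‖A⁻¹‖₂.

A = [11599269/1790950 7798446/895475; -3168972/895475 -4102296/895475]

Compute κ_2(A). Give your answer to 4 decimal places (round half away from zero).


131.6875

AᵀA = [604541783673/11098622500 201481652691/2774655625; 201481652691/2774655625 268666409988/2774655625]; tr = 13433659389/88788980, det = 3662186256/2774655625
char-poly roots: 15129/100 and 968256/110986225
σ_max=√(15129/100)=(123/10), σ_min=√(968256/110986225)=(984/10535) → κ = 131.6875


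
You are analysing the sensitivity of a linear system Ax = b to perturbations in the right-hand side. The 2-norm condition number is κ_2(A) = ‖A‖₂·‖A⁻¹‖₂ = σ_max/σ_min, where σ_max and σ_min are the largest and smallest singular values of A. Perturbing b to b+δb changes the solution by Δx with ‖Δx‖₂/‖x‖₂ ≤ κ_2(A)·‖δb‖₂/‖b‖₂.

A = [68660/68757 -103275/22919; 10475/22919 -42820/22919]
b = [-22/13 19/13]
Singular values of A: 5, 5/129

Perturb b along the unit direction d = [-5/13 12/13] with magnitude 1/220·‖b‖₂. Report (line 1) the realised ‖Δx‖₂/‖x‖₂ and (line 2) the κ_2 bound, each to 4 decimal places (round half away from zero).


0.0051
0.5864

largest singular value 5, smallest 5/129
κ = σ_max/σ_min = 5/(5/129) = 129.0000
worst-case relative error ≤ 129.0000 × 1/220 = 0.5864
solve Ax = b  →  x = [50.2976 11.5220]
‖b‖₂ = 2.2361 and ‖x‖₂ = 51.6004
δb = ε·‖b‖·d = [-0.0039 0.0094]; solving A·Δx = δb gives ‖Δx‖ = 0.2622
relative error = 0.0051
tightness: 0.0051 against a bound of 0.5864 (unrounded ratio ≈ 0.0087)


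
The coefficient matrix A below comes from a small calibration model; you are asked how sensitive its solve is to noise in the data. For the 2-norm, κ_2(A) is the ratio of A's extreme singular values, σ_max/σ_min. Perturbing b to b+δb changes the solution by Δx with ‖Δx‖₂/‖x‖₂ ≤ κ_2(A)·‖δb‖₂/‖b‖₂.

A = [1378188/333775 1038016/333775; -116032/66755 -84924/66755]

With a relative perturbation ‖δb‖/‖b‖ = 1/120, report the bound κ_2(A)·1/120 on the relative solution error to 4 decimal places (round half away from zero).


1.7117

AᵀA = [13230696976/659205625 9922655232/659205625; 9922655232/659205625 7442481424/659205625]; tr = 826927136/26368225, det = 614656/26368225
char-poly roots: 784/25 and 784/1054729
κ = σ_max/σ_min = (28/5)/(28/1027) = 205.4000
worst-case relative error ≤ 205.4000 × 1/120 = 1.7117
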